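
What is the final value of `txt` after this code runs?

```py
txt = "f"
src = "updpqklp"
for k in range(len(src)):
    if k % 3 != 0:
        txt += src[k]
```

k=0: skip
k=1: add 'p' → 'fp'
k=2: add 'd' → 'fpd'
k=3: skip
k=4: add 'q' → 'fpdq'
k=5: add 'k' → 'fpdqk'
k=6: skip
k=7: add 'p' → 'fpdqkp'

'fpdqkp'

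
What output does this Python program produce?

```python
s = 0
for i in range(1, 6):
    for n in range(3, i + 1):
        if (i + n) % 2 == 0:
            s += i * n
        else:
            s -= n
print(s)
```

i=3,n=3: even sum, s = 0+9 = 9
i=4,n=3: odd sum, s = 9-3 = 6
i=4,n=4: even sum, s = 6+16 = 22
i=5,n=3: even sum, s = 22+15 = 37
i=5,n=4: odd sum, s = 37-4 = 33
i=5,n=5: even sum, s = 33+25 = 58

58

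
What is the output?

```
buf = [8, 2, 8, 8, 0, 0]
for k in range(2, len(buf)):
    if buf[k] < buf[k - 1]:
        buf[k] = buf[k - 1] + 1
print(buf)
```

k=2: 8>=2, unchanged → [8, 2, 8, 8, 0, 0]
k=3: 8>=8, unchanged → [8, 2, 8, 8, 0, 0]
k=4: 0<8, buf[4] = 8+1 = 9 → [8, 2, 8, 8, 9, 0]
k=5: 0<9, buf[5] = 9+1 = 10 → [8, 2, 8, 8, 9, 10]

[8, 2, 8, 8, 9, 10]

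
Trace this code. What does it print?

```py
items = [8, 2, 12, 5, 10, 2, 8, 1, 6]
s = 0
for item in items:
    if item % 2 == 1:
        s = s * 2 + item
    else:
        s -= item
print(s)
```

-123

item=8: not odd, s = 0-8 = -8
item=2: not odd, s = (-8)-2 = -10
item=12: not odd, s = (-10)-12 = -22
item=5: odd, s = (-22)*2+5 = -39
item=10: not odd, s = (-39)-10 = -49
item=2: not odd, s = (-49)-2 = -51
item=8: not odd, s = (-51)-8 = -59
item=1: odd, s = (-59)*2+1 = -117
item=6: not odd, s = (-117)-6 = -123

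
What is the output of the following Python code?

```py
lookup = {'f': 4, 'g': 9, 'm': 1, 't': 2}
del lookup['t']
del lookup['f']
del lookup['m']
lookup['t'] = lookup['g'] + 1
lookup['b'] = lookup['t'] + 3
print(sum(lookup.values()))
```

32

del 't' → {'f': 4, 'g': 9, 'm': 1}
del 'f' → {'g': 9, 'm': 1}
del 'm' → {'g': 9}
lookup['t'] = lookup['g']+1 = 10 → {'g': 9, 't': 10}
lookup['b'] = lookup['t']+3 = 13 → {'g': 9, 't': 10, 'b': 13}
sum of values = 32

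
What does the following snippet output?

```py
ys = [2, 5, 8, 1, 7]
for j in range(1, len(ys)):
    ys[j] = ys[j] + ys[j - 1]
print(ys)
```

[2, 7, 15, 16, 23]

j=1: ys[1] = 5+2 = 7 → [2, 7, 8, 1, 7]
j=2: ys[2] = 8+7 = 15 → [2, 7, 15, 1, 7]
j=3: ys[3] = 1+15 = 16 → [2, 7, 15, 16, 7]
j=4: ys[4] = 7+16 = 23 → [2, 7, 15, 16, 23]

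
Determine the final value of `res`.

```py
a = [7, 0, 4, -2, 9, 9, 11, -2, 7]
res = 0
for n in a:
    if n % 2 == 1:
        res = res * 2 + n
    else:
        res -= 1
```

n=7: odd, res = 0*2+7 = 7
n=0: not odd, res = 7-1 = 6
n=4: not odd, res = 6-1 = 5
n=-2: not odd, res = 5-1 = 4
n=9: odd, res = 4*2+9 = 17
n=9: odd, res = 17*2+9 = 43
n=11: odd, res = 43*2+11 = 97
n=-2: not odd, res = 97-1 = 96
n=7: odd, res = 96*2+7 = 199

199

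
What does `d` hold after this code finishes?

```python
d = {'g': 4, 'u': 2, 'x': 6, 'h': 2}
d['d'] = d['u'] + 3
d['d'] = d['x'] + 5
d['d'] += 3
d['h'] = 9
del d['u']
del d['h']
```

d['d'] = d['u']+3 = 5 → {'g': 4, 'u': 2, 'x': 6, 'h': 2, 'd': 5}
d['d'] = d['x']+5 = 11 → {'g': 4, 'u': 2, 'x': 6, 'h': 2, 'd': 11}
d['d'] = 11+3 = 14 → {'g': 4, 'u': 2, 'x': 6, 'h': 2, 'd': 14}
d['h'] = 9 → {'g': 4, 'u': 2, 'x': 6, 'h': 9, 'd': 14}
del 'u' → {'g': 4, 'x': 6, 'h': 9, 'd': 14}
del 'h' → {'g': 4, 'x': 6, 'd': 14}

{'g': 4, 'x': 6, 'd': 14}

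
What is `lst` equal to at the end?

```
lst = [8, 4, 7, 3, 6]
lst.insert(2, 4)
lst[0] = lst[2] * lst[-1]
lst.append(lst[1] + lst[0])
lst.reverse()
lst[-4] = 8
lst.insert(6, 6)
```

[28, 6, 3, 8, 4, 4, 6, 24]

insert 4 at 2 → [8, 4, 4, 7, 3, 6]
lst[0] = lst[2]*lst[-1] = 4*6 = 24 → [24, 4, 4, 7, 3, 6]
append lst[1]+lst[0] = 4+24 = 28 → [24, 4, 4, 7, 3, 6, 28]
reverse → [28, 6, 3, 7, 4, 4, 24]
lst[-4] = 8 → [28, 6, 3, 8, 4, 4, 24]
insert 6 at 6 → [28, 6, 3, 8, 4, 4, 6, 24]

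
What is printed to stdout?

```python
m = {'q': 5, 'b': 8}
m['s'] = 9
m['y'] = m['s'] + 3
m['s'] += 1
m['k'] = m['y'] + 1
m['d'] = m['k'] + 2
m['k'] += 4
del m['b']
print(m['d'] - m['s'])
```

5

m['s'] = 9 → {'q': 5, 'b': 8, 's': 9}
m['y'] = m['s']+3 = 12 → {'q': 5, 'b': 8, 's': 9, 'y': 12}
m['s'] = 9+1 = 10 → {'q': 5, 'b': 8, 's': 10, 'y': 12}
m['k'] = m['y']+1 = 13 → {'q': 5, 'b': 8, 's': 10, 'y': 12, 'k': 13}
m['d'] = m['k']+2 = 15 → {'q': 5, 'b': 8, 's': 10, 'y': 12, 'k': 13, 'd': 15}
m['k'] = 13+4 = 17 → {'q': 5, 'b': 8, 's': 10, 'y': 12, 'k': 17, 'd': 15}
del 'b' → {'q': 5, 's': 10, 'y': 12, 'k': 17, 'd': 15}
m['d']-m['s'] = 15-10 = 5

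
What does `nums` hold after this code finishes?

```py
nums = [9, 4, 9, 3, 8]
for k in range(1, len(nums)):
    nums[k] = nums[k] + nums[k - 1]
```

[9, 13, 22, 25, 33]

k=1: nums[1] = 4+9 = 13 → [9, 13, 9, 3, 8]
k=2: nums[2] = 9+13 = 22 → [9, 13, 22, 3, 8]
k=3: nums[3] = 3+22 = 25 → [9, 13, 22, 25, 8]
k=4: nums[4] = 8+25 = 33 → [9, 13, 22, 25, 33]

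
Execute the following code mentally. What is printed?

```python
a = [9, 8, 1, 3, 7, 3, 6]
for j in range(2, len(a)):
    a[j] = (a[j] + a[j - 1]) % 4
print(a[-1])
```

j=2: a[2] = (1+8)%4 = 1 → [9, 8, 1, 3, 7, 3, 6]
j=3: a[3] = (3+1)%4 = 0 → [9, 8, 1, 0, 7, 3, 6]
j=4: a[4] = (7+0)%4 = 3 → [9, 8, 1, 0, 3, 3, 6]
j=5: a[5] = (3+3)%4 = 2 → [9, 8, 1, 0, 3, 2, 6]
j=6: a[6] = (6+2)%4 = 0 → [9, 8, 1, 0, 3, 2, 0]

0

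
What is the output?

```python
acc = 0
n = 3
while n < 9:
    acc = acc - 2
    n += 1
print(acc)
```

-12

n=3: acc = 0-2 = -2
n=4: acc = (-2)-2 = -4
n=5: acc = (-4)-2 = -6
n=6: acc = (-6)-2 = -8
n=7: acc = (-8)-2 = -10
n=8: acc = (-10)-2 = -12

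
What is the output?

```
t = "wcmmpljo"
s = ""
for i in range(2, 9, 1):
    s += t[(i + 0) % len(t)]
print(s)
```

i=2: add t[2]='m' → 'm'
i=3: add t[3]='m' → 'mm'
i=4: add t[4]='p' → 'mmp'
i=5: add t[5]='l' → 'mmpl'
i=6: add t[6]='j' → 'mmplj'
i=7: add t[7]='o' → 'mmpljo'
i=8: add t[0]='w' → 'mmpljow'

mmpljow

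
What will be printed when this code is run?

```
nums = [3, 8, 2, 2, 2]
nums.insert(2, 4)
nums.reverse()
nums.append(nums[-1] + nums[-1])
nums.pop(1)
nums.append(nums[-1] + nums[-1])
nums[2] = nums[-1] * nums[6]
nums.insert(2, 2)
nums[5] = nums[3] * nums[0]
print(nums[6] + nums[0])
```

insert 4 at 2 → [3, 8, 4, 2, 2, 2]
reverse → [2, 2, 2, 4, 8, 3]
append nums[-1]+nums[-1] = 3+3 = 6 → [2, 2, 2, 4, 8, 3, 6]
pop(1) removes 2 → [2, 2, 4, 8, 3, 6]
append nums[-1]+nums[-1] = 6+6 = 12 → [2, 2, 4, 8, 3, 6, 12]
nums[2] = nums[-1]*nums[6] = 12*12 = 144 → [2, 2, 144, 8, 3, 6, 12]
insert 2 at 2 → [2, 2, 2, 144, 8, 3, 6, 12]
nums[5] = nums[3]*nums[0] = 144*2 = 288 → [2, 2, 2, 144, 8, 288, 6, 12]
nums[6]+nums[0] = 6+2 = 8

8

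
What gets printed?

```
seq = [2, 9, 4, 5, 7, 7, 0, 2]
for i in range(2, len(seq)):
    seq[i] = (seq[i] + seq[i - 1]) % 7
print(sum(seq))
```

39

i=2: seq[2] = (4+9)%7 = 6 → [2, 9, 6, 5, 7, 7, 0, 2]
i=3: seq[3] = (5+6)%7 = 4 → [2, 9, 6, 4, 7, 7, 0, 2]
i=4: seq[4] = (7+4)%7 = 4 → [2, 9, 6, 4, 4, 7, 0, 2]
i=5: seq[5] = (7+4)%7 = 4 → [2, 9, 6, 4, 4, 4, 0, 2]
i=6: seq[6] = (0+4)%7 = 4 → [2, 9, 6, 4, 4, 4, 4, 2]
i=7: seq[7] = (2+4)%7 = 6 → [2, 9, 6, 4, 4, 4, 4, 6]
sum = 39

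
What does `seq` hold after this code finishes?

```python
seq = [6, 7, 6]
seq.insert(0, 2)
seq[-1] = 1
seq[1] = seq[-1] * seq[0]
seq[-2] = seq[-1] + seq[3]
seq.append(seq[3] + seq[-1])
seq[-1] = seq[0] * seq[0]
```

insert 2 at 0 → [2, 6, 7, 6]
seq[-1] = 1 → [2, 6, 7, 1]
seq[1] = seq[-1]*seq[0] = 1*2 = 2 → [2, 2, 7, 1]
seq[-2] = seq[-1]+seq[3] = 1+1 = 2 → [2, 2, 2, 1]
append seq[3]+seq[-1] = 1+1 = 2 → [2, 2, 2, 1, 2]
seq[-1] = seq[0]*seq[0] = 2*2 = 4 → [2, 2, 2, 1, 4]

[2, 2, 2, 1, 4]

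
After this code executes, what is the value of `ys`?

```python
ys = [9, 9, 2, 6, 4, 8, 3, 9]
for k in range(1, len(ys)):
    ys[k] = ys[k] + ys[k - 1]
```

[9, 18, 20, 26, 30, 38, 41, 50]

k=1: ys[1] = 9+9 = 18 → [9, 18, 2, 6, 4, 8, 3, 9]
k=2: ys[2] = 2+18 = 20 → [9, 18, 20, 6, 4, 8, 3, 9]
k=3: ys[3] = 6+20 = 26 → [9, 18, 20, 26, 4, 8, 3, 9]
k=4: ys[4] = 4+26 = 30 → [9, 18, 20, 26, 30, 8, 3, 9]
k=5: ys[5] = 8+30 = 38 → [9, 18, 20, 26, 30, 38, 3, 9]
k=6: ys[6] = 3+38 = 41 → [9, 18, 20, 26, 30, 38, 41, 9]
k=7: ys[7] = 9+41 = 50 → [9, 18, 20, 26, 30, 38, 41, 50]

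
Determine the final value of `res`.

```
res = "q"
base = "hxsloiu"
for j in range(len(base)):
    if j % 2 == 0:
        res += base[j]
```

'qhsou'

j=0: add 'h' → 'qh'
j=1: skip
j=2: add 's' → 'qhs'
j=3: skip
j=4: add 'o' → 'qhso'
j=5: skip
j=6: add 'u' → 'qhsou'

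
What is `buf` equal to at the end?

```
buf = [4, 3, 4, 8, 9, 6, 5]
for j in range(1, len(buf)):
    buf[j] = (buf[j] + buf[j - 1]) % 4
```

j=1: buf[1] = (3+4)%4 = 3 → [4, 3, 4, 8, 9, 6, 5]
j=2: buf[2] = (4+3)%4 = 3 → [4, 3, 3, 8, 9, 6, 5]
j=3: buf[3] = (8+3)%4 = 3 → [4, 3, 3, 3, 9, 6, 5]
j=4: buf[4] = (9+3)%4 = 0 → [4, 3, 3, 3, 0, 6, 5]
j=5: buf[5] = (6+0)%4 = 2 → [4, 3, 3, 3, 0, 2, 5]
j=6: buf[6] = (5+2)%4 = 3 → [4, 3, 3, 3, 0, 2, 3]

[4, 3, 3, 3, 0, 2, 3]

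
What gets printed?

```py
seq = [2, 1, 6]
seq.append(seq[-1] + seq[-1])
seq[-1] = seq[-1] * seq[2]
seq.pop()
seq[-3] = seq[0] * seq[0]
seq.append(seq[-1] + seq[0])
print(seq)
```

[4, 1, 6, 10]

append seq[-1]+seq[-1] = 6+6 = 12 → [2, 1, 6, 12]
seq[-1] = seq[-1]*seq[2] = 12*6 = 72 → [2, 1, 6, 72]
pop() removes 72 → [2, 1, 6]
seq[-3] = seq[0]*seq[0] = 2*2 = 4 → [4, 1, 6]
append seq[-1]+seq[0] = 6+4 = 10 → [4, 1, 6, 10]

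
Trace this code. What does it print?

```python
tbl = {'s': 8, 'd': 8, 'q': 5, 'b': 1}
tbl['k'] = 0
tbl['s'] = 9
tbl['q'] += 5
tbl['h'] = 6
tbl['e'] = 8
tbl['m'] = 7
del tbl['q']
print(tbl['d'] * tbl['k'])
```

tbl['k'] = 0 → {'s': 8, 'd': 8, 'q': 5, 'b': 1, 'k': 0}
tbl['s'] = 9 → {'s': 9, 'd': 8, 'q': 5, 'b': 1, 'k': 0}
tbl['q'] = 5+5 = 10 → {'s': 9, 'd': 8, 'q': 10, 'b': 1, 'k': 0}
tbl['h'] = 6 → {'s': 9, 'd': 8, 'q': 10, 'b': 1, 'k': 0, 'h': 6}
tbl['e'] = 8 → {'s': 9, 'd': 8, 'q': 10, 'b': 1, 'k': 0, 'h': 6, 'e': 8}
tbl['m'] = 7 → {'s': 9, 'd': 8, 'q': 10, 'b': 1, 'k': 0, 'h': 6, 'e': 8, 'm': 7}
del 'q' → {'s': 9, 'd': 8, 'b': 1, 'k': 0, 'h': 6, 'e': 8, 'm': 7}
tbl['d']*tbl['k'] = 8*0 = 0

0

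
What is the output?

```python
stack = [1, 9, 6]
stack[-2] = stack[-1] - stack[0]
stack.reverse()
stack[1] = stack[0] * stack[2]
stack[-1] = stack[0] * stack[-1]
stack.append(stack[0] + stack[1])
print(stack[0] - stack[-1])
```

-6

stack[-2] = stack[-1]-stack[0] = 6-1 = 5 → [1, 5, 6]
reverse → [6, 5, 1]
stack[1] = stack[0]*stack[2] = 6*1 = 6 → [6, 6, 1]
stack[-1] = stack[0]*stack[-1] = 6*1 = 6 → [6, 6, 6]
append stack[0]+stack[1] = 6+6 = 12 → [6, 6, 6, 12]
stack[0]-stack[-1] = 6-12 = -6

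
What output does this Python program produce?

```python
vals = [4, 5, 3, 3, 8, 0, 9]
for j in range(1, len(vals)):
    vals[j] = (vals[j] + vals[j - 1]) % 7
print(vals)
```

[4, 2, 5, 1, 2, 2, 4]

j=1: vals[1] = (5+4)%7 = 2 → [4, 2, 3, 3, 8, 0, 9]
j=2: vals[2] = (3+2)%7 = 5 → [4, 2, 5, 3, 8, 0, 9]
j=3: vals[3] = (3+5)%7 = 1 → [4, 2, 5, 1, 8, 0, 9]
j=4: vals[4] = (8+1)%7 = 2 → [4, 2, 5, 1, 2, 0, 9]
j=5: vals[5] = (0+2)%7 = 2 → [4, 2, 5, 1, 2, 2, 9]
j=6: vals[6] = (9+2)%7 = 4 → [4, 2, 5, 1, 2, 2, 4]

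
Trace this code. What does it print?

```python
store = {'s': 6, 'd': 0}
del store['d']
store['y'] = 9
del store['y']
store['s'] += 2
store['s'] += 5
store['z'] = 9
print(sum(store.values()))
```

del 'd' → {'s': 6}
store['y'] = 9 → {'s': 6, 'y': 9}
del 'y' → {'s': 6}
store['s'] = 6+2 = 8 → {'s': 8}
store['s'] = 8+5 = 13 → {'s': 13}
store['z'] = 9 → {'s': 13, 'z': 9}
sum of values = 22

22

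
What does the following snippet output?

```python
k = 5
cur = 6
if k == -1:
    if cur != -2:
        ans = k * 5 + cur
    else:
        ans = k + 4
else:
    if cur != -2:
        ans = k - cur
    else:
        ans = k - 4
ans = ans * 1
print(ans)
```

k=5, cur=6
k == -1 is False; cur != -2 is True
→ ans = k - cur = -1
ans = (-1)*1 = -1

-1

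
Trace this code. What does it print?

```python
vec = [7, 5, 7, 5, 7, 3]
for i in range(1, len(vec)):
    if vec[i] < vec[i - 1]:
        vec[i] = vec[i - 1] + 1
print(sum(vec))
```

57

i=1: 5<7, vec[1] = 7+1 = 8 → [7, 8, 7, 5, 7, 3]
i=2: 7<8, vec[2] = 8+1 = 9 → [7, 8, 9, 5, 7, 3]
i=3: 5<9, vec[3] = 9+1 = 10 → [7, 8, 9, 10, 7, 3]
i=4: 7<10, vec[4] = 10+1 = 11 → [7, 8, 9, 10, 11, 3]
i=5: 3<11, vec[5] = 11+1 = 12 → [7, 8, 9, 10, 11, 12]
sum = 57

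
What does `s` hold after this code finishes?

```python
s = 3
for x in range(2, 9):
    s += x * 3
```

x=2: s = 3+2*3 = 9
x=3: s = 9+3*3 = 18
x=4: s = 18+4*3 = 30
x=5: s = 30+5*3 = 45
x=6: s = 45+6*3 = 63
x=7: s = 63+7*3 = 84
x=8: s = 84+8*3 = 108

108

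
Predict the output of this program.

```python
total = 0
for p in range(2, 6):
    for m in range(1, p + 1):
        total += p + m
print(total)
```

p=2,m=1: total = 0+3 = 3
p=2,m=2: total = 3+4 = 7
p=3,m=1: total = 7+4 = 11
p=3,m=2: total = 11+5 = 16
p=3,m=3: total = 16+6 = 22
p=4,m=1: total = 22+5 = 27
p=4,m=2: total = 27+6 = 33
p=4,m=3: total = 33+7 = 40
p=4,m=4: total = 40+8 = 48
p=5,m=1: total = 48+6 = 54
p=5,m=2: total = 54+7 = 61
p=5,m=3: total = 61+8 = 69
p=5,m=4: total = 69+9 = 78
p=5,m=5: total = 78+10 = 88

88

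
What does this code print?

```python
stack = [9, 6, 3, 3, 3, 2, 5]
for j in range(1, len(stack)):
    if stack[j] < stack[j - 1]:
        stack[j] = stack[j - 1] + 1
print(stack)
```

[9, 10, 11, 12, 13, 14, 15]

j=1: 6<9, stack[1] = 9+1 = 10 → [9, 10, 3, 3, 3, 2, 5]
j=2: 3<10, stack[2] = 10+1 = 11 → [9, 10, 11, 3, 3, 2, 5]
j=3: 3<11, stack[3] = 11+1 = 12 → [9, 10, 11, 12, 3, 2, 5]
j=4: 3<12, stack[4] = 12+1 = 13 → [9, 10, 11, 12, 13, 2, 5]
j=5: 2<13, stack[5] = 13+1 = 14 → [9, 10, 11, 12, 13, 14, 5]
j=6: 5<14, stack[6] = 14+1 = 15 → [9, 10, 11, 12, 13, 14, 15]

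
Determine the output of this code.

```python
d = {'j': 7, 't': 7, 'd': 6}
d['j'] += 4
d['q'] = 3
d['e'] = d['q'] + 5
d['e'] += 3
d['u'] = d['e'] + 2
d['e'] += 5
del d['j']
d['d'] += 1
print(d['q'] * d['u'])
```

39

d['j'] = 7+4 = 11 → {'j': 11, 't': 7, 'd': 6}
d['q'] = 3 → {'j': 11, 't': 7, 'd': 6, 'q': 3}
d['e'] = d['q']+5 = 8 → {'j': 11, 't': 7, 'd': 6, 'q': 3, 'e': 8}
d['e'] = 8+3 = 11 → {'j': 11, 't': 7, 'd': 6, 'q': 3, 'e': 11}
d['u'] = d['e']+2 = 13 → {'j': 11, 't': 7, 'd': 6, 'q': 3, 'e': 11, 'u': 13}
d['e'] = 11+5 = 16 → {'j': 11, 't': 7, 'd': 6, 'q': 3, 'e': 16, 'u': 13}
del 'j' → {'t': 7, 'd': 6, 'q': 3, 'e': 16, 'u': 13}
d['d'] = 6+1 = 7 → {'t': 7, 'd': 7, 'q': 3, 'e': 16, 'u': 13}
d['q']*d['u'] = 3*13 = 39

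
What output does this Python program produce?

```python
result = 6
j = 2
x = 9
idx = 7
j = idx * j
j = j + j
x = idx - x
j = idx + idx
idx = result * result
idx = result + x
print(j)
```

j = 7*2 = 14
j = 14+14 = 28
x = 7-9 = -2
j = 7+7 = 14
idx = 6*6 = 36
idx = 6+(-2) = 4

14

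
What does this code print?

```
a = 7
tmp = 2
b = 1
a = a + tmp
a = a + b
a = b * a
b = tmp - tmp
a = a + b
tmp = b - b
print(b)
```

a = 7+2 = 9
a = 9+1 = 10
a = 1*10 = 10
b = 2-2 = 0
a = 10+0 = 10
tmp = 0-0 = 0

0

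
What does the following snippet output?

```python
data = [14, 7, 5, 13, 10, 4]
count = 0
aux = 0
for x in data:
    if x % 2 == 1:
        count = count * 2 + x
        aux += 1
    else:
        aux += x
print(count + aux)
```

x=14: not odd; aux=14
x=7: odd, count = 0*2+7 = 7; aux=15
x=5: odd, count = 7*2+5 = 19; aux=16
x=13: odd, count = 19*2+13 = 51; aux=17
x=10: not odd; aux=27
x=4: not odd; aux=31
count+aux = 51+31 = 82

82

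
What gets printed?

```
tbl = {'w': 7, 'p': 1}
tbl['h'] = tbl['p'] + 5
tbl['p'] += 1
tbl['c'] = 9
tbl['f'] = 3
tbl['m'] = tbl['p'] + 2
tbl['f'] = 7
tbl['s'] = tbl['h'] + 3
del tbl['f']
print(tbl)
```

{'w': 7, 'p': 2, 'h': 6, 'c': 9, 'm': 4, 's': 9}

tbl['h'] = tbl['p']+5 = 6 → {'w': 7, 'p': 1, 'h': 6}
tbl['p'] = 1+1 = 2 → {'w': 7, 'p': 2, 'h': 6}
tbl['c'] = 9 → {'w': 7, 'p': 2, 'h': 6, 'c': 9}
tbl['f'] = 3 → {'w': 7, 'p': 2, 'h': 6, 'c': 9, 'f': 3}
tbl['m'] = tbl['p']+2 = 4 → {'w': 7, 'p': 2, 'h': 6, 'c': 9, 'f': 3, 'm': 4}
tbl['f'] = 7 → {'w': 7, 'p': 2, 'h': 6, 'c': 9, 'f': 7, 'm': 4}
tbl['s'] = tbl['h']+3 = 9 → {'w': 7, 'p': 2, 'h': 6, 'c': 9, 'f': 7, 'm': 4, 's': 9}
del 'f' → {'w': 7, 'p': 2, 'h': 6, 'c': 9, 'm': 4, 's': 9}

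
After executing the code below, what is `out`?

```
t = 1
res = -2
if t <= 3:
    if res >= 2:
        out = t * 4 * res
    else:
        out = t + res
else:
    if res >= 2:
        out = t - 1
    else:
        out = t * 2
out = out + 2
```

1

t=1, res=-2
t <= 3 is True; res >= 2 is False
→ out = t + res = -1
out = (-1)+2 = 1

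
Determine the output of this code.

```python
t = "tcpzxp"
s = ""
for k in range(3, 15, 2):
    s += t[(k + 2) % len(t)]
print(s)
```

pczpcz

k=3: add t[5]='p' → 'p'
k=5: add t[1]='c' → 'pc'
k=7: add t[3]='z' → 'pcz'
k=9: add t[5]='p' → 'pczp'
k=11: add t[1]='c' → 'pczpc'
k=13: add t[3]='z' → 'pczpcz'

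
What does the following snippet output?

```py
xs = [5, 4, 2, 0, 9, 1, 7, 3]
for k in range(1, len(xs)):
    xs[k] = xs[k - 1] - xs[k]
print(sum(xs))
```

-56

k=1: xs[1] = 5-4 = 1 → [5, 1, 2, 0, 9, 1, 7, 3]
k=2: xs[2] = 1-2 = -1 → [5, 1, -1, 0, 9, 1, 7, 3]
k=3: xs[3] = (-1)-0 = -1 → [5, 1, -1, -1, 9, 1, 7, 3]
k=4: xs[4] = (-1)-9 = -10 → [5, 1, -1, -1, -10, 1, 7, 3]
k=5: xs[5] = (-10)-1 = -11 → [5, 1, -1, -1, -10, -11, 7, 3]
k=6: xs[6] = (-11)-7 = -18 → [5, 1, -1, -1, -10, -11, -18, 3]
k=7: xs[7] = (-18)-3 = -21 → [5, 1, -1, -1, -10, -11, -18, -21]
sum = -56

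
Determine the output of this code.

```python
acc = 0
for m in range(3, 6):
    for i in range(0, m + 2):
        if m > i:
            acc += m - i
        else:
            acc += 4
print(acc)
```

m=3,i=0: 3>0, acc = 0+3 = 3
m=3,i=1: 3>1, acc = 3+2 = 5
m=3,i=2: 3>2, acc = 5+1 = 6
m=3,i=3: not 3>3, acc = 6+4 = 10
m=3,i=4: not 3>4, acc = 10+4 = 14
m=4,i=0: 4>0, acc = 14+4 = 18
m=4,i=1: 4>1, acc = 18+3 = 21
m=4,i=2: 4>2, acc = 21+2 = 23
m=4,i=3: 4>3, acc = 23+1 = 24
m=4,i=4: not 4>4, acc = 24+4 = 28
m=4,i=5: not 4>5, acc = 28+4 = 32
m=5,i=0: 5>0, acc = 32+5 = 37
m=5,i=1: 5>1, acc = 37+4 = 41
m=5,i=2: 5>2, acc = 41+3 = 44
m=5,i=3: 5>3, acc = 44+2 = 46
m=5,i=4: 5>4, acc = 46+1 = 47
m=5,i=5: not 5>5, acc = 47+4 = 51
m=5,i=6: not 5>6, acc = 51+4 = 55

55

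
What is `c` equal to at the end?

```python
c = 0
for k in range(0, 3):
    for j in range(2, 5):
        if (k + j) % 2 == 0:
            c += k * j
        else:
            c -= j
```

k=0,j=2: even sum, c = 0+0 = 0
k=0,j=3: odd sum, c = 0-3 = -3
k=0,j=4: even sum, c = (-3)+0 = -3
k=1,j=2: odd sum, c = (-3)-2 = -5
k=1,j=3: even sum, c = (-5)+3 = -2
k=1,j=4: odd sum, c = (-2)-4 = -6
k=2,j=2: even sum, c = (-6)+4 = -2
k=2,j=3: odd sum, c = (-2)-3 = -5
k=2,j=4: even sum, c = (-5)+8 = 3

3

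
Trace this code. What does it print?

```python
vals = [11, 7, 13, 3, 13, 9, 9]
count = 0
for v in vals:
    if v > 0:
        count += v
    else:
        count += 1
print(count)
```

65

v=11: >0, count = 0+11 = 11
v=7: >0, count = 11+7 = 18
v=13: >0, count = 18+13 = 31
v=3: >0, count = 31+3 = 34
v=13: >0, count = 34+13 = 47
v=9: >0, count = 47+9 = 56
v=9: >0, count = 56+9 = 65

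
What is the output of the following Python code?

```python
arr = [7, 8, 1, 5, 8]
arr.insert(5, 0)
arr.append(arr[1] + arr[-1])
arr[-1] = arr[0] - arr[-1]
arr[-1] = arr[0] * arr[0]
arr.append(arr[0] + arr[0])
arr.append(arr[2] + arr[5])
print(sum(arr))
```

insert 0 at 5 → [7, 8, 1, 5, 8, 0]
append arr[1]+arr[-1] = 8+0 = 8 → [7, 8, 1, 5, 8, 0, 8]
arr[-1] = arr[0]-arr[-1] = 7-8 = -1 → [7, 8, 1, 5, 8, 0, -1]
arr[-1] = arr[0]*arr[0] = 7*7 = 49 → [7, 8, 1, 5, 8, 0, 49]
append arr[0]+arr[0] = 7+7 = 14 → [7, 8, 1, 5, 8, 0, 49, 14]
append arr[2]+arr[5] = 1+0 = 1 → [7, 8, 1, 5, 8, 0, 49, 14, 1]
sum = 93

93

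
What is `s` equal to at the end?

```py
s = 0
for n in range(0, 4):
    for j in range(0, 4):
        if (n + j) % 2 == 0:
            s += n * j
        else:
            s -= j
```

n=0,j=0: even sum, s = 0+0 = 0
n=0,j=1: odd sum, s = 0-1 = -1
n=0,j=2: even sum, s = (-1)+0 = -1
n=0,j=3: odd sum, s = (-1)-3 = -4
n=1,j=0: odd sum, s = (-4)-0 = -4
n=1,j=1: even sum, s = (-4)+1 = -3
n=1,j=2: odd sum, s = (-3)-2 = -5
n=1,j=3: even sum, s = (-5)+3 = -2
n=2,j=0: even sum, s = (-2)+0 = -2
n=2,j=1: odd sum, s = (-2)-1 = -3
n=2,j=2: even sum, s = (-3)+4 = 1
n=2,j=3: odd sum, s = 1-3 = -2
n=3,j=0: odd sum, s = (-2)-0 = -2
n=3,j=1: even sum, s = (-2)+3 = 1
n=3,j=2: odd sum, s = 1-2 = -1
n=3,j=3: even sum, s = (-1)+9 = 8

8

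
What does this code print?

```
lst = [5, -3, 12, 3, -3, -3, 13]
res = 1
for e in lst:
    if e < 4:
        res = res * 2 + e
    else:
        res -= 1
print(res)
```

-30

e=5: not <4, res = 1-1 = 0
e=-3: <4, res = 0*2+(-3) = -3
e=12: not <4, res = (-3)-1 = -4
e=3: <4, res = (-4)*2+3 = -5
e=-3: <4, res = (-5)*2+(-3) = -13
e=-3: <4, res = (-13)*2+(-3) = -29
e=13: not <4, res = (-29)-1 = -30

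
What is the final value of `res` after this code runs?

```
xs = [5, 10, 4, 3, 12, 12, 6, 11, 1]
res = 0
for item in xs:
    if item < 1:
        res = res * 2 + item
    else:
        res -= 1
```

item=5: not <1, res = 0-1 = -1
item=10: not <1, res = (-1)-1 = -2
item=4: not <1, res = (-2)-1 = -3
item=3: not <1, res = (-3)-1 = -4
item=12: not <1, res = (-4)-1 = -5
item=12: not <1, res = (-5)-1 = -6
item=6: not <1, res = (-6)-1 = -7
item=11: not <1, res = (-7)-1 = -8
item=1: not <1, res = (-8)-1 = -9

-9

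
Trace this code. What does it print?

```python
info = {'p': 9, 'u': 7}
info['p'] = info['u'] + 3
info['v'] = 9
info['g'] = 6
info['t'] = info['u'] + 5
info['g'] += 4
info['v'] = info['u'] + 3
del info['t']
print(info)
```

{'p': 10, 'u': 7, 'v': 10, 'g': 10}

info['p'] = info['u']+3 = 10 → {'p': 10, 'u': 7}
info['v'] = 9 → {'p': 10, 'u': 7, 'v': 9}
info['g'] = 6 → {'p': 10, 'u': 7, 'v': 9, 'g': 6}
info['t'] = info['u']+5 = 12 → {'p': 10, 'u': 7, 'v': 9, 'g': 6, 't': 12}
info['g'] = 6+4 = 10 → {'p': 10, 'u': 7, 'v': 9, 'g': 10, 't': 12}
info['v'] = info['u']+3 = 10 → {'p': 10, 'u': 7, 'v': 10, 'g': 10, 't': 12}
del 't' → {'p': 10, 'u': 7, 'v': 10, 'g': 10}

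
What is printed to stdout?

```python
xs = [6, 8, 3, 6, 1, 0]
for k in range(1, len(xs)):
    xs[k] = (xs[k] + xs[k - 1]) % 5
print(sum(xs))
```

23

k=1: xs[1] = (8+6)%5 = 4 → [6, 4, 3, 6, 1, 0]
k=2: xs[2] = (3+4)%5 = 2 → [6, 4, 2, 6, 1, 0]
k=3: xs[3] = (6+2)%5 = 3 → [6, 4, 2, 3, 1, 0]
k=4: xs[4] = (1+3)%5 = 4 → [6, 4, 2, 3, 4, 0]
k=5: xs[5] = (0+4)%5 = 4 → [6, 4, 2, 3, 4, 4]
sum = 23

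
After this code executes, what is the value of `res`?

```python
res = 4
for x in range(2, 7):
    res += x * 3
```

64

x=2: res = 4+2*3 = 10
x=3: res = 10+3*3 = 19
x=4: res = 19+4*3 = 31
x=5: res = 31+5*3 = 46
x=6: res = 46+6*3 = 64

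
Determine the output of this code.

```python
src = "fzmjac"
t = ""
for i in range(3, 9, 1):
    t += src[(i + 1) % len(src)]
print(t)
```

acfzmj

i=3: add src[4]='a' → 'a'
i=4: add src[5]='c' → 'ac'
i=5: add src[0]='f' → 'acf'
i=6: add src[1]='z' → 'acfz'
i=7: add src[2]='m' → 'acfzm'
i=8: add src[3]='j' → 'acfzmj'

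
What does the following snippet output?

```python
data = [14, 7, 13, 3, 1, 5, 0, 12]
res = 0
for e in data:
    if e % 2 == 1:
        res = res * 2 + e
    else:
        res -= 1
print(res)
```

201

e=14: not odd, res = 0-1 = -1
e=7: odd, res = (-1)*2+7 = 5
e=13: odd, res = 5*2+13 = 23
e=3: odd, res = 23*2+3 = 49
e=1: odd, res = 49*2+1 = 99
e=5: odd, res = 99*2+5 = 203
e=0: not odd, res = 203-1 = 202
e=12: not odd, res = 202-1 = 201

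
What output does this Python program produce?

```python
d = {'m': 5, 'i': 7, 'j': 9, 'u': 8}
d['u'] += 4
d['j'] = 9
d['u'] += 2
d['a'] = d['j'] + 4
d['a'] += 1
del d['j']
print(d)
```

d['u'] = 8+4 = 12 → {'m': 5, 'i': 7, 'j': 9, 'u': 12}
d['j'] = 9 → {'m': 5, 'i': 7, 'j': 9, 'u': 12}
d['u'] = 12+2 = 14 → {'m': 5, 'i': 7, 'j': 9, 'u': 14}
d['a'] = d['j']+4 = 13 → {'m': 5, 'i': 7, 'j': 9, 'u': 14, 'a': 13}
d['a'] = 13+1 = 14 → {'m': 5, 'i': 7, 'j': 9, 'u': 14, 'a': 14}
del 'j' → {'m': 5, 'i': 7, 'u': 14, 'a': 14}

{'m': 5, 'i': 7, 'u': 14, 'a': 14}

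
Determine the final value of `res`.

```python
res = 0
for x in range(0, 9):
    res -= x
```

-36

x=0: res = 0-0 = 0
x=1: res = 0-1 = -1
x=2: res = (-1)-2 = -3
x=3: res = (-3)-3 = -6
x=4: res = (-6)-4 = -10
x=5: res = (-10)-5 = -15
x=6: res = (-15)-6 = -21
x=7: res = (-21)-7 = -28
x=8: res = (-28)-8 = -36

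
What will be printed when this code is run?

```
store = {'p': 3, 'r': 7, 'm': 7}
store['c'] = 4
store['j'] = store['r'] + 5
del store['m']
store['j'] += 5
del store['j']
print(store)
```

store['c'] = 4 → {'p': 3, 'r': 7, 'm': 7, 'c': 4}
store['j'] = store['r']+5 = 12 → {'p': 3, 'r': 7, 'm': 7, 'c': 4, 'j': 12}
del 'm' → {'p': 3, 'r': 7, 'c': 4, 'j': 12}
store['j'] = 12+5 = 17 → {'p': 3, 'r': 7, 'c': 4, 'j': 17}
del 'j' → {'p': 3, 'r': 7, 'c': 4}

{'p': 3, 'r': 7, 'c': 4}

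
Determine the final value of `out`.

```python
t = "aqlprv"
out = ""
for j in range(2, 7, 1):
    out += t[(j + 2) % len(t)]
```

j=2: add t[4]='r' → 'r'
j=3: add t[5]='v' → 'rv'
j=4: add t[0]='a' → 'rva'
j=5: add t[1]='q' → 'rvaq'
j=6: add t[2]='l' → 'rvaql'

'rvaql'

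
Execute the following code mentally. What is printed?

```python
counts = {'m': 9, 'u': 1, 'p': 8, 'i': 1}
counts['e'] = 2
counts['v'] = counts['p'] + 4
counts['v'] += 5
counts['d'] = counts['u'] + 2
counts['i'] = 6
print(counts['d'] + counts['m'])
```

counts['e'] = 2 → {'m': 9, 'u': 1, 'p': 8, 'i': 1, 'e': 2}
counts['v'] = counts['p']+4 = 12 → {'m': 9, 'u': 1, 'p': 8, 'i': 1, 'e': 2, 'v': 12}
counts['v'] = 12+5 = 17 → {'m': 9, 'u': 1, 'p': 8, 'i': 1, 'e': 2, 'v': 17}
counts['d'] = counts['u']+2 = 3 → {'m': 9, 'u': 1, 'p': 8, 'i': 1, 'e': 2, 'v': 17, 'd': 3}
counts['i'] = 6 → {'m': 9, 'u': 1, 'p': 8, 'i': 6, 'e': 2, 'v': 17, 'd': 3}
counts['d']+counts['m'] = 3+9 = 12

12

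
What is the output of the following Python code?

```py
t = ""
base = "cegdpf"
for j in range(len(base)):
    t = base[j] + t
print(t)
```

j=0: prepend 'c' → 'c'
j=1: prepend 'e' → 'ec'
j=2: prepend 'g' → 'gec'
j=3: prepend 'd' → 'dgec'
j=4: prepend 'p' → 'pdgec'
j=5: prepend 'f' → 'fpdgec'

fpdgec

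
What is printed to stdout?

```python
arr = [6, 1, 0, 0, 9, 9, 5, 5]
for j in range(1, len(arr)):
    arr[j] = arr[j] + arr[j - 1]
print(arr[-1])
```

35

j=1: arr[1] = 1+6 = 7 → [6, 7, 0, 0, 9, 9, 5, 5]
j=2: arr[2] = 0+7 = 7 → [6, 7, 7, 0, 9, 9, 5, 5]
j=3: arr[3] = 0+7 = 7 → [6, 7, 7, 7, 9, 9, 5, 5]
j=4: arr[4] = 9+7 = 16 → [6, 7, 7, 7, 16, 9, 5, 5]
j=5: arr[5] = 9+16 = 25 → [6, 7, 7, 7, 16, 25, 5, 5]
j=6: arr[6] = 5+25 = 30 → [6, 7, 7, 7, 16, 25, 30, 5]
j=7: arr[7] = 5+30 = 35 → [6, 7, 7, 7, 16, 25, 30, 35]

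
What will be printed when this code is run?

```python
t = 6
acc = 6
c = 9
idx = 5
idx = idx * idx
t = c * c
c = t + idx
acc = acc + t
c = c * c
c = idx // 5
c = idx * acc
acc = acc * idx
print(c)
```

2175

idx = 5*5 = 25
t = 9*9 = 81
c = 81+25 = 106
acc = 6+81 = 87
c = 106*106 = 11236
c = 25//5 = 5
c = 25*87 = 2175
acc = 87*25 = 2175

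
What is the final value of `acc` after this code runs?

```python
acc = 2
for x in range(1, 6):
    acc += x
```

x=1: acc = 2+1 = 3
x=2: acc = 3+2 = 5
x=3: acc = 5+3 = 8
x=4: acc = 8+4 = 12
x=5: acc = 12+5 = 17

17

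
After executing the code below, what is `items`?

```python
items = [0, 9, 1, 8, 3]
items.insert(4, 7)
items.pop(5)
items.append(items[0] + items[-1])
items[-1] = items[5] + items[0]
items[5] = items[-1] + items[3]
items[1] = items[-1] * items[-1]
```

[0, 225, 1, 8, 7, 15]

insert 7 at 4 → [0, 9, 1, 8, 7, 3]
pop(5) removes 3 → [0, 9, 1, 8, 7]
append items[0]+items[-1] = 0+7 = 7 → [0, 9, 1, 8, 7, 7]
items[-1] = items[5]+items[0] = 7+0 = 7 → [0, 9, 1, 8, 7, 7]
items[5] = items[-1]+items[3] = 7+8 = 15 → [0, 9, 1, 8, 7, 15]
items[1] = items[-1]*items[-1] = 15*15 = 225 → [0, 225, 1, 8, 7, 15]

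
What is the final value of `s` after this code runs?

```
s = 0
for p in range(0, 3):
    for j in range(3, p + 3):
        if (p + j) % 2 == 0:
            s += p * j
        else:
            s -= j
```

8

p=1,j=3: even sum, s = 0+3 = 3
p=2,j=3: odd sum, s = 3-3 = 0
p=2,j=4: even sum, s = 0+8 = 8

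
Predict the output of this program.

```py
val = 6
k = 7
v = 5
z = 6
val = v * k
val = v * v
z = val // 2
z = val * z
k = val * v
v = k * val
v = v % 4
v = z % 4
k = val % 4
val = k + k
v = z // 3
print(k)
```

1

val = 5*7 = 35
val = 5*5 = 25
z = 25//2 = 12
z = 25*12 = 300
k = 25*5 = 125
v = 125*25 = 3125
v = 3125%4 = 1
v = 300%4 = 0
k = 25%4 = 1
val = 1+1 = 2
v = 300//3 = 100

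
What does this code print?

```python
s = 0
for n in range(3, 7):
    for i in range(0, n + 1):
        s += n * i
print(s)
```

259

n=3,i=0: s = 0+0 = 0
n=3,i=1: s = 0+3 = 3
n=3,i=2: s = 3+6 = 9
n=3,i=3: s = 9+9 = 18
n=4,i=0: s = 18+0 = 18
n=4,i=1: s = 18+4 = 22
n=4,i=2: s = 22+8 = 30
n=4,i=3: s = 30+12 = 42
n=4,i=4: s = 42+16 = 58
n=5,i=0: s = 58+0 = 58
n=5,i=1: s = 58+5 = 63
n=5,i=2: s = 63+10 = 73
n=5,i=3: s = 73+15 = 88
n=5,i=4: s = 88+20 = 108
n=5,i=5: s = 108+25 = 133
n=6,i=0: s = 133+0 = 133
n=6,i=1: s = 133+6 = 139
n=6,i=2: s = 139+12 = 151
n=6,i=3: s = 151+18 = 169
n=6,i=4: s = 169+24 = 193
n=6,i=5: s = 193+30 = 223
n=6,i=6: s = 223+36 = 259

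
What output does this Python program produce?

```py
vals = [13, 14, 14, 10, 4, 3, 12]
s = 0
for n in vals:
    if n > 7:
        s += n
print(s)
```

n=13: >7, s = 0+13 = 13
n=14: >7, s = 13+14 = 27
n=14: >7, s = 27+14 = 41
n=10: >7, s = 41+10 = 51
n=4: not >7
n=3: not >7
n=12: >7, s = 51+12 = 63

63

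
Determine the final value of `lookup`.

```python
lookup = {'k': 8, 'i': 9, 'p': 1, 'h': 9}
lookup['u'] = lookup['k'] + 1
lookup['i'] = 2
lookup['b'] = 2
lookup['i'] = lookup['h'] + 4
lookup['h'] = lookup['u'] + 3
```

{'k': 8, 'i': 13, 'p': 1, 'h': 12, 'u': 9, 'b': 2}

lookup['u'] = lookup['k']+1 = 9 → {'k': 8, 'i': 9, 'p': 1, 'h': 9, 'u': 9}
lookup['i'] = 2 → {'k': 8, 'i': 2, 'p': 1, 'h': 9, 'u': 9}
lookup['b'] = 2 → {'k': 8, 'i': 2, 'p': 1, 'h': 9, 'u': 9, 'b': 2}
lookup['i'] = lookup['h']+4 = 13 → {'k': 8, 'i': 13, 'p': 1, 'h': 9, 'u': 9, 'b': 2}
lookup['h'] = lookup['u']+3 = 12 → {'k': 8, 'i': 13, 'p': 1, 'h': 12, 'u': 9, 'b': 2}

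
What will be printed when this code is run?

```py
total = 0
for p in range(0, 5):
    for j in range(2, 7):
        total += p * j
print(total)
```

200

p=0,j=2: total = 0+0 = 0
p=0,j=3: total = 0+0 = 0
p=0,j=4: total = 0+0 = 0
p=0,j=5: total = 0+0 = 0
p=0,j=6: total = 0+0 = 0
p=1,j=2: total = 0+2 = 2
p=1,j=3: total = 2+3 = 5
p=1,j=4: total = 5+4 = 9
p=1,j=5: total = 9+5 = 14
p=1,j=6: total = 14+6 = 20
p=2,j=2: total = 20+4 = 24
p=2,j=3: total = 24+6 = 30
p=2,j=4: total = 30+8 = 38
p=2,j=5: total = 38+10 = 48
p=2,j=6: total = 48+12 = 60
p=3,j=2: total = 60+6 = 66
p=3,j=3: total = 66+9 = 75
p=3,j=4: total = 75+12 = 87
p=3,j=5: total = 87+15 = 102
p=3,j=6: total = 102+18 = 120
p=4,j=2: total = 120+8 = 128
p=4,j=3: total = 128+12 = 140
p=4,j=4: total = 140+16 = 156
p=4,j=5: total = 156+20 = 176
p=4,j=6: total = 176+24 = 200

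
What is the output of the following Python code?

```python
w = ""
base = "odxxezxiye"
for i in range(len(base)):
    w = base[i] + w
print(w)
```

i=0: prepend 'o' → 'o'
i=1: prepend 'd' → 'do'
i=2: prepend 'x' → 'xdo'
i=3: prepend 'x' → 'xxdo'
i=4: prepend 'e' → 'exxdo'
i=5: prepend 'z' → 'zexxdo'
i=6: prepend 'x' → 'xzexxdo'
i=7: prepend 'i' → 'ixzexxdo'
i=8: prepend 'y' → 'yixzexxdo'
i=9: prepend 'e' → 'eyixzexxdo'

eyixzexxdo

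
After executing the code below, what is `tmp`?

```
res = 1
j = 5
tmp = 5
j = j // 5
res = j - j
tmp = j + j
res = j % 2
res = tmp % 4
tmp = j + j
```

2

j = 5//5 = 1
res = 1-1 = 0
tmp = 1+1 = 2
res = 1%2 = 1
res = 2%4 = 2
tmp = 1+1 = 2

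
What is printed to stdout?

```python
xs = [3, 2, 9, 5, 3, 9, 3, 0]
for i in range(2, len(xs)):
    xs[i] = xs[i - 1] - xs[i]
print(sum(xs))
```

-107

i=2: xs[2] = 2-9 = -7 → [3, 2, -7, 5, 3, 9, 3, 0]
i=3: xs[3] = (-7)-5 = -12 → [3, 2, -7, -12, 3, 9, 3, 0]
i=4: xs[4] = (-12)-3 = -15 → [3, 2, -7, -12, -15, 9, 3, 0]
i=5: xs[5] = (-15)-9 = -24 → [3, 2, -7, -12, -15, -24, 3, 0]
i=6: xs[6] = (-24)-3 = -27 → [3, 2, -7, -12, -15, -24, -27, 0]
i=7: xs[7] = (-27)-0 = -27 → [3, 2, -7, -12, -15, -24, -27, -27]
sum = -107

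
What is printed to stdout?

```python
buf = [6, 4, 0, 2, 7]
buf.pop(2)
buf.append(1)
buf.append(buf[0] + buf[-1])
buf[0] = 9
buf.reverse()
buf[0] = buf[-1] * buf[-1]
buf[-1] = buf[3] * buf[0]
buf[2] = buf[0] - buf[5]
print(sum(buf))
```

169

pop(2) removes 0 → [6, 4, 2, 7]
append 1 → [6, 4, 2, 7, 1]
append buf[0]+buf[-1] = 6+1 = 7 → [6, 4, 2, 7, 1, 7]
buf[0] = 9 → [9, 4, 2, 7, 1, 7]
reverse → [7, 1, 7, 2, 4, 9]
buf[0] = buf[-1]*buf[-1] = 9*9 = 81 → [81, 1, 7, 2, 4, 9]
buf[-1] = buf[3]*buf[0] = 2*81 = 162 → [81, 1, 7, 2, 4, 162]
buf[2] = buf[0]-buf[5] = 81-162 = -81 → [81, 1, -81, 2, 4, 162]
sum = 169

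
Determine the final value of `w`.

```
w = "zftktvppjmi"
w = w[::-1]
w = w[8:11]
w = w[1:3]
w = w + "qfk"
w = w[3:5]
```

reverse → 'imjppvtktfz'
slice [8:11] → 'tfz'
slice [1:3] → 'fz'
+ 'qfk' → 'fzqfk'
slice [3:5] → 'fk'

'fk'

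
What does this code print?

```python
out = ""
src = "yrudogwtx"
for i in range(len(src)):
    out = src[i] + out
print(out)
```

xtwgodury

i=0: prepend 'y' → 'y'
i=1: prepend 'r' → 'ry'
i=2: prepend 'u' → 'ury'
i=3: prepend 'd' → 'dury'
i=4: prepend 'o' → 'odury'
i=5: prepend 'g' → 'godury'
i=6: prepend 'w' → 'wgodury'
i=7: prepend 't' → 'twgodury'
i=8: prepend 'x' → 'xtwgodury'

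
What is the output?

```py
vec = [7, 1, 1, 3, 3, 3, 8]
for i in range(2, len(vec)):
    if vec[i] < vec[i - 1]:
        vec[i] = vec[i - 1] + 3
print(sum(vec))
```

26

i=2: 1>=1, unchanged → [7, 1, 1, 3, 3, 3, 8]
i=3: 3>=1, unchanged → [7, 1, 1, 3, 3, 3, 8]
i=4: 3>=3, unchanged → [7, 1, 1, 3, 3, 3, 8]
i=5: 3>=3, unchanged → [7, 1, 1, 3, 3, 3, 8]
i=6: 8>=3, unchanged → [7, 1, 1, 3, 3, 3, 8]
sum = 26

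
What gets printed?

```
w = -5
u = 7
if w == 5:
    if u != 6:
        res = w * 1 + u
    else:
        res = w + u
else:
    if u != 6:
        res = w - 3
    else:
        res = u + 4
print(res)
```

-8

w=-5, u=7
w == 5 is False; u != 6 is True
→ res = w - 3 = -8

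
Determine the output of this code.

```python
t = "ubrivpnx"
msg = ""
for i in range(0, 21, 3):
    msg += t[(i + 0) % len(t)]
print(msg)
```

i=0: add t[0]='u' → 'u'
i=3: add t[3]='i' → 'ui'
i=6: add t[6]='n' → 'uin'
i=9: add t[1]='b' → 'uinb'
i=12: add t[4]='v' → 'uinbv'
i=15: add t[7]='x' → 'uinbvx'
i=18: add t[2]='r' → 'uinbvxr'

uinbvxr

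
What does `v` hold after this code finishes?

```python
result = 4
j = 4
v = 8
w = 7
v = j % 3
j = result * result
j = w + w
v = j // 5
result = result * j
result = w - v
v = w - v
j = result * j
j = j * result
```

v = 4%3 = 1
j = 4*4 = 16
j = 7+7 = 14
v = 14//5 = 2
result = 4*14 = 56
result = 7-2 = 5
v = 7-2 = 5
j = 5*14 = 70
j = 70*5 = 350

5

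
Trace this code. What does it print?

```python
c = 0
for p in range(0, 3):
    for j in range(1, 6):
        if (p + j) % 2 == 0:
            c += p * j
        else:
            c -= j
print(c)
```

p=0,j=1: odd sum, c = 0-1 = -1
p=0,j=2: even sum, c = (-1)+0 = -1
p=0,j=3: odd sum, c = (-1)-3 = -4
p=0,j=4: even sum, c = (-4)+0 = -4
p=0,j=5: odd sum, c = (-4)-5 = -9
p=1,j=1: even sum, c = (-9)+1 = -8
p=1,j=2: odd sum, c = (-8)-2 = -10
p=1,j=3: even sum, c = (-10)+3 = -7
p=1,j=4: odd sum, c = (-7)-4 = -11
p=1,j=5: even sum, c = (-11)+5 = -6
p=2,j=1: odd sum, c = (-6)-1 = -7
p=2,j=2: even sum, c = (-7)+4 = -3
p=2,j=3: odd sum, c = (-3)-3 = -6
p=2,j=4: even sum, c = (-6)+8 = 2
p=2,j=5: odd sum, c = 2-5 = -3

-3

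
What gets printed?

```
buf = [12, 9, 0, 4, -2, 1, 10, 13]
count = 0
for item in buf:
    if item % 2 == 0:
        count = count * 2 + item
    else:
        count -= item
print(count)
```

item=12: even, count = 0*2+12 = 12
item=9: not even, count = 12-9 = 3
item=0: even, count = 3*2+0 = 6
item=4: even, count = 6*2+4 = 16
item=-2: even, count = 16*2+(-2) = 30
item=1: not even, count = 30-1 = 29
item=10: even, count = 29*2+10 = 68
item=13: not even, count = 68-13 = 55

55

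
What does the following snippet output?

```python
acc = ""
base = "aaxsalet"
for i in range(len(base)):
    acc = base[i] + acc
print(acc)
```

telasxaa

i=0: prepend 'a' → 'a'
i=1: prepend 'a' → 'aa'
i=2: prepend 'x' → 'xaa'
i=3: prepend 's' → 'sxaa'
i=4: prepend 'a' → 'asxaa'
i=5: prepend 'l' → 'lasxaa'
i=6: prepend 'e' → 'elasxaa'
i=7: prepend 't' → 'telasxaa'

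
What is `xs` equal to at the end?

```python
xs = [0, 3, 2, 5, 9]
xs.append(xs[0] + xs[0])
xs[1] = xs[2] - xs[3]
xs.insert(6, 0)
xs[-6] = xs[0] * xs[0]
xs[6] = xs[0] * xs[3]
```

append xs[0]+xs[0] = 0+0 = 0 → [0, 3, 2, 5, 9, 0]
xs[1] = xs[2]-xs[3] = 2-5 = -3 → [0, -3, 2, 5, 9, 0]
insert 0 at 6 → [0, -3, 2, 5, 9, 0, 0]
xs[-6] = xs[0]*xs[0] = 0*0 = 0 → [0, 0, 2, 5, 9, 0, 0]
xs[6] = xs[0]*xs[3] = 0*5 = 0 → [0, 0, 2, 5, 9, 0, 0]

[0, 0, 2, 5, 9, 0, 0]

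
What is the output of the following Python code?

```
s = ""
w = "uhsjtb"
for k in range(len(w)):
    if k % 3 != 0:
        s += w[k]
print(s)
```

k=0: skip
k=1: add 'h' → 'h'
k=2: add 's' → 'hs'
k=3: skip
k=4: add 't' → 'hst'
k=5: add 'b' → 'hstb'

hstb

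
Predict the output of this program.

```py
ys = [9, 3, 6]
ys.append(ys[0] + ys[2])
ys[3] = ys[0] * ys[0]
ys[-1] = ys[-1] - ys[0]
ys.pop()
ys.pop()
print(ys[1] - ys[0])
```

append ys[0]+ys[2] = 9+6 = 15 → [9, 3, 6, 15]
ys[3] = ys[0]*ys[0] = 9*9 = 81 → [9, 3, 6, 81]
ys[-1] = ys[-1]-ys[0] = 81-9 = 72 → [9, 3, 6, 72]
pop() removes 72 → [9, 3, 6]
pop() removes 6 → [9, 3]
ys[1]-ys[0] = 3-9 = -6

-6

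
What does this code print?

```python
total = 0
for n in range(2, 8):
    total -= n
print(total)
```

-27

n=2: total = 0-2 = -2
n=3: total = (-2)-3 = -5
n=4: total = (-5)-4 = -9
n=5: total = (-9)-5 = -14
n=6: total = (-14)-6 = -20
n=7: total = (-20)-7 = -27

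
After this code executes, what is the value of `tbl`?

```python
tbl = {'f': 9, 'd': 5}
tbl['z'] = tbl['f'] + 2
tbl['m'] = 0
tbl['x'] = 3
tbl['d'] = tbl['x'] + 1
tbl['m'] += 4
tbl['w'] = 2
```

tbl['z'] = tbl['f']+2 = 11 → {'f': 9, 'd': 5, 'z': 11}
tbl['m'] = 0 → {'f': 9, 'd': 5, 'z': 11, 'm': 0}
tbl['x'] = 3 → {'f': 9, 'd': 5, 'z': 11, 'm': 0, 'x': 3}
tbl['d'] = tbl['x']+1 = 4 → {'f': 9, 'd': 4, 'z': 11, 'm': 0, 'x': 3}
tbl['m'] = 0+4 = 4 → {'f': 9, 'd': 4, 'z': 11, 'm': 4, 'x': 3}
tbl['w'] = 2 → {'f': 9, 'd': 4, 'z': 11, 'm': 4, 'x': 3, 'w': 2}

{'f': 9, 'd': 4, 'z': 11, 'm': 4, 'x': 3, 'w': 2}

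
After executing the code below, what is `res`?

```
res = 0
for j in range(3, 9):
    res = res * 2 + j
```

246

j=3: res = 0*2+3 = 3
j=4: res = 3*2+4 = 10
j=5: res = 10*2+5 = 25
j=6: res = 25*2+6 = 56
j=7: res = 56*2+7 = 119
j=8: res = 119*2+8 = 246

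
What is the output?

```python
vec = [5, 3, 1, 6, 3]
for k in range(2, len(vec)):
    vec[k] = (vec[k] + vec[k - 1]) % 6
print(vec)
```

k=2: vec[2] = (1+3)%6 = 4 → [5, 3, 4, 6, 3]
k=3: vec[3] = (6+4)%6 = 4 → [5, 3, 4, 4, 3]
k=4: vec[4] = (3+4)%6 = 1 → [5, 3, 4, 4, 1]

[5, 3, 4, 4, 1]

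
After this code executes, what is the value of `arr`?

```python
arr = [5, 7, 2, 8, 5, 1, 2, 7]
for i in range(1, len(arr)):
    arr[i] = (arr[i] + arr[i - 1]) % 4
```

[5, 0, 2, 2, 3, 0, 2, 1]

i=1: arr[1] = (7+5)%4 = 0 → [5, 0, 2, 8, 5, 1, 2, 7]
i=2: arr[2] = (2+0)%4 = 2 → [5, 0, 2, 8, 5, 1, 2, 7]
i=3: arr[3] = (8+2)%4 = 2 → [5, 0, 2, 2, 5, 1, 2, 7]
i=4: arr[4] = (5+2)%4 = 3 → [5, 0, 2, 2, 3, 1, 2, 7]
i=5: arr[5] = (1+3)%4 = 0 → [5, 0, 2, 2, 3, 0, 2, 7]
i=6: arr[6] = (2+0)%4 = 2 → [5, 0, 2, 2, 3, 0, 2, 7]
i=7: arr[7] = (7+2)%4 = 1 → [5, 0, 2, 2, 3, 0, 2, 1]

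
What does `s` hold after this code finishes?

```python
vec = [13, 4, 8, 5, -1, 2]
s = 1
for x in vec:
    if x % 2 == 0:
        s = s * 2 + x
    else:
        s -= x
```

-70

x=13: not even, s = 1-13 = -12
x=4: even, s = (-12)*2+4 = -20
x=8: even, s = (-20)*2+8 = -32
x=5: not even, s = (-32)-5 = -37
x=-1: not even, s = (-37)-(-1) = -36
x=2: even, s = (-36)*2+2 = -70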